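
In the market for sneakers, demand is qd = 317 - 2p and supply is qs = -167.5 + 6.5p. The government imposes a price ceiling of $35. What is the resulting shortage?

Shortage = 187

Equilibrium price would be p* = 57, so the ceiling at 35 binds.
At p = 35: qd = 317 − 2(35) = 247, qs = -167.5 + 6.5(35) = 60.
Shortage = 247 − 60 = 187.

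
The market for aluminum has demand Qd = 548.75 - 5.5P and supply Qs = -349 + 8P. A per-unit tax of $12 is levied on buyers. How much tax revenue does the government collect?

Tax revenue = 5180/3

Pre-tax equilibrium: P* = 66.5, Q* = 183.
Tax on buyers shifts demand to Qd = 548.75 − 5.5(P + 12) = 482.75 - 5.5P.
482.75 - 5.5P = -349 + 8P gives seller price Ps = 1109/18; buyers pay Pb = 1109/18 + 12 = 1325/18.
New quantity: Q = 548.75 − 5.5(1325/18) = 1295/9.
Revenue = 12 × 1295/9 = 5180/3.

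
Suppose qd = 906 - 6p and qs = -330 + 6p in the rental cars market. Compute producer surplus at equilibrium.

Producer surplus = 6912

Equilibrium: 906 - 6p = -330 + 6p gives p* = 103, q* = 288.
Supply starts at p = 55 (where qs = 0).
PS = ½(103 − 55)(288) = 6912.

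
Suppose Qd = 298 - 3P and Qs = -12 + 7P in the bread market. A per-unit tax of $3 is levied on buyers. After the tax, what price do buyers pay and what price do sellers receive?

Buyers pay $33.1, sellers receive $30.1

Pre-tax equilibrium: P* = 31, Q* = 205.
Tax on buyers shifts demand to Qd = 298 − 3(P + 3) = 289 - 3P.
289 - 3P = -12 + 7P gives seller price Ps = 30.1; buyers pay Pb = 30.1 + 3 = 33.1.
New quantity: Q = 298 − 3(33.1) = 198.7.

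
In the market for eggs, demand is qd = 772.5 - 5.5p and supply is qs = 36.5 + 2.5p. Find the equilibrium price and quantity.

Set qd = qs: 772.5 - 5.5p = 36.5 + 2.5p.
736 = 8p, so p* = 92.
q* = 772.5 − 5.5(92) = 266.5.

p* = 92, q* = 266.5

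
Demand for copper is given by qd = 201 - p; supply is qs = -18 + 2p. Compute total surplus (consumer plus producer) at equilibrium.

Total surplus = 12288

Equilibrium: 201 - p = -18 + 2p gives p* = 73, q* = 128.
Demand choke price: p = 201; supply starts at p = 9.
CS = ½(201 − 73)(128) = 8192; PS = ½(73 − 9)(128) = 4096.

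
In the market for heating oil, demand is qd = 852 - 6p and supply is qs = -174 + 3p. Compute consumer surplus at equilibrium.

Consumer surplus = 2352

Equilibrium: 852 - 6p = -174 + 3p gives p* = 114, q* = 168.
Demand choke price (qd = 0): p = 142.
CS = ½(142 − 114)(168) = 2352.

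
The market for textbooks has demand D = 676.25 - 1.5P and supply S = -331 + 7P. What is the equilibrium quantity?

Set D = S: 676.25 - 1.5P = -331 + 7P.
1007.25 = 8.5P, so P* = 118.5.
Q* = 676.25 − 1.5(118.5) = 498.5.

Q* = 498.5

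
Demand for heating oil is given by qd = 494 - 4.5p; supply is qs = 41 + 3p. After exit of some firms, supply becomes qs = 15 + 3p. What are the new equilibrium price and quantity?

Original equilibrium: p* = 60.4, q* = 222.2.
New equilibrium: 494 - 4.5p = 15 + 3p, so 479 = 7.5p and p' = 958/15; q' = 494 − 4.5(958/15) = 206.6.

p' = 958/15, q' = 206.6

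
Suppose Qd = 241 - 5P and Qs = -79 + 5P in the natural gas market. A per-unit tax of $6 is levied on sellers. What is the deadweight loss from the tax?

Deadweight loss = 45

Pre-tax equilibrium: P* = 32, Q* = 81.
Tax on sellers shifts supply to Qs = -79 + 5(P − 6) = -109 + 5P.
241 - 5P = -109 + 5P gives buyer price Pb = 35; sellers receive Ps = 35 − 6 = 29.
New quantity: Q = 241 − 5(35) = 66.
DWL = ½ × 6 × (81 − 66) = 45.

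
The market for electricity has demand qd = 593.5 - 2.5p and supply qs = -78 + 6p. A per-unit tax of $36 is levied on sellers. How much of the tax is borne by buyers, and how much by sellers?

Pre-tax equilibrium: p* = 79, q* = 396.
Tax on sellers shifts supply to qs = -78 + 6(p − 36) = -294 + 6p.
593.5 - 2.5p = -294 + 6p gives buyer price pb = 1775/17; sellers receive ps = 1775/17 − 36 = 1163/17.
New quantity: q = 593.5 − 2.5(1775/17) = 5652/17.
Buyer burden = 1775/17 − 79 = 432/17; seller burden = 79 − 1163/17 = 180/17.

Buyers bear 432/17, sellers bear 180/17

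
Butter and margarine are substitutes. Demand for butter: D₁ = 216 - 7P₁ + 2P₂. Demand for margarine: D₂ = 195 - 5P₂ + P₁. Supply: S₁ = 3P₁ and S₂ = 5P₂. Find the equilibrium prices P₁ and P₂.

Market 1: 216 - 7P₁ + 2P₂ = 3P₁ → 10P₁ - 2P₂ = 216.
Market 2: 10P₂ - P₁ = 195.
Eliminating P₂: 10×(1) + 2×(2) gives 98P₁ = 2550, so P₁ = 1275/49.
Back-substitute into (2): P₂ = (195 + 1×1275/49) / 10 = 1083/49.

P₁ = 1275/49, P₂ = 1083/49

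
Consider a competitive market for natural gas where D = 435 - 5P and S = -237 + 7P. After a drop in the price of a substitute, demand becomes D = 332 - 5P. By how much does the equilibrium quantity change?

Original equilibrium: P* = 56, Q* = 155.
New equilibrium: 332 - 5P = -237 + 7P, so 569 = 12P and P' = 569/12; Q' = 332 − 5(569/12) = 1139/12.
Change in quantity: 1139/12 − 155 = -721/12.

ΔQ = -721/12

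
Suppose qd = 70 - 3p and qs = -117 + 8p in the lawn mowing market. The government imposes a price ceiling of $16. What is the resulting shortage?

Equilibrium price would be p* = 17, so the ceiling at 16 binds.
At p = 16: qd = 70 − 3(16) = 22, qs = -117 + 8(16) = 11.
Shortage = 22 − 11 = 11.

Shortage = 11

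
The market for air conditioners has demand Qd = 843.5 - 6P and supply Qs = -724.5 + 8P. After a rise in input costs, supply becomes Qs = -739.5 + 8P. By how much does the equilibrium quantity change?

ΔQ = -45/7

Original equilibrium: P* = 112, Q* = 171.5.
New equilibrium: 843.5 - 6P = -739.5 + 8P, so 1583 = 14P and P' = 1583/14; Q' = 843.5 − 6(1583/14) = 2311/14.
Change in quantity: 2311/14 − 171.5 = -45/7.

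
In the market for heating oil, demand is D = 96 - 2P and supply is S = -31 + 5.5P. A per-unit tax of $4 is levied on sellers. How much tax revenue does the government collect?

Pre-tax equilibrium: P* = 254/15, Q* = 932/15.
Tax on sellers shifts supply to S = -31 + 5.5(P − 4) = -53 + 5.5P.
96 - 2P = -53 + 5.5P gives buyer price Pb = 298/15; sellers receive Ps = 298/15 − 4 = 238/15.
New quantity: Q = 96 − 2(298/15) = 844/15.
Revenue = 4 × 844/15 = 3376/15.

Tax revenue = 3376/15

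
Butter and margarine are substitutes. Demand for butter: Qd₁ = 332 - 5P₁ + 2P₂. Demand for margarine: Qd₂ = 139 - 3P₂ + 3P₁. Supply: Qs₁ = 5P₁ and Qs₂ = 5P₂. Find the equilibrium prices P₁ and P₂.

Market 1: 332 - 5P₁ + 2P₂ = 5P₁ → 10P₁ - 2P₂ = 332.
Market 2: 8P₂ - 3P₁ = 139.
Eliminating P₂: 8×(1) + 2×(2) gives 74P₁ = 2934, so P₁ = 1467/37.
Back-substitute into (2): P₂ = (139 + 3×1467/37) / 8 = 1193/37.

P₁ = 1467/37, P₂ = 1193/37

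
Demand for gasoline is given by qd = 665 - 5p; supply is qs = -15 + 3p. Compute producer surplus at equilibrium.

Producer surplus = 9600

Equilibrium: 665 - 5p = -15 + 3p gives p* = 85, q* = 240.
Supply starts at p = 5 (where qs = 0).
PS = ½(85 − 5)(240) = 9600.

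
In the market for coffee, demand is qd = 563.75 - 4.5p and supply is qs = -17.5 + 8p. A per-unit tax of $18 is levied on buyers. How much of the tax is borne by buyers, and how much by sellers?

Buyers bear $11.52, sellers bear $6.48

Pre-tax equilibrium: p* = 46.5, q* = 354.5.
Tax on buyers shifts demand to qd = 563.75 − 4.5(p + 18) = 482.75 - 4.5p.
482.75 - 4.5p = -17.5 + 8p gives seller price ps = 40.02; buyers pay pb = 40.02 + 18 = 58.02.
New quantity: q = 563.75 − 4.5(58.02) = 302.66.
Buyer burden = 58.02 − 46.5 = 11.52; seller burden = 46.5 − 40.02 = 6.48.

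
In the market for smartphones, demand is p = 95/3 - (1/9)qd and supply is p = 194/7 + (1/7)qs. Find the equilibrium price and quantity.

p* = 29.9375, q* = 15.5625

Set the two price expressions equal: 95/3 - (1/9)q = 194/7 + (1/7)q.
83/21 = (16/63)q, so q* = 15.5625.
p* = 95/3 − (1/9)(15.5625) = 29.9375.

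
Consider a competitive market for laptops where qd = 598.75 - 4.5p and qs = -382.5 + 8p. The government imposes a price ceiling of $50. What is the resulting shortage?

Equilibrium price would be p* = 78.5, so the ceiling at 50 binds.
At p = 50: qd = 598.75 − 4.5(50) = 373.75, qs = -382.5 + 8(50) = 17.5.
Shortage = 373.75 − 17.5 = 356.25.

Shortage = 356.25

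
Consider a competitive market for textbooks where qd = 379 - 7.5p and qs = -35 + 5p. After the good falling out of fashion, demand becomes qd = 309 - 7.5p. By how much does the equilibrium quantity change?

Original equilibrium: p* = 33.12, q* = 130.6.
New equilibrium: 309 - 7.5p = -35 + 5p, so 344 = 12.5p and p' = 27.52; q' = 309 − 7.5(27.52) = 102.6.
Change in quantity: 102.6 − 130.6 = -28.

Δq = -28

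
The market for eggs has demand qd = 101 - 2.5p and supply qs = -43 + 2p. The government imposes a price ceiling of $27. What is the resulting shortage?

Equilibrium price would be p* = 32, so the ceiling at 27 binds.
At p = 27: qd = 101 − 2.5(27) = 33.5, qs = -43 + 2(27) = 11.
Shortage = 33.5 − 11 = 22.5.

Shortage = 22.5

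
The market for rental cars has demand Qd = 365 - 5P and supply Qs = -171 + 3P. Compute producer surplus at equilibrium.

Equilibrium: 365 - 5P = -171 + 3P gives P* = 67, Q* = 30.
Supply starts at P = 57 (where Qs = 0).
PS = ½(67 − 57)(30) = 150.

Producer surplus = 150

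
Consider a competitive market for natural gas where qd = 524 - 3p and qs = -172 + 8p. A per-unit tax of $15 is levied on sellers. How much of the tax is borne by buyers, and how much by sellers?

Pre-tax equilibrium: p* = 696/11, q* = 3676/11.
Tax on sellers shifts supply to qs = -172 + 8(p − 15) = -292 + 8p.
524 - 3p = -292 + 8p gives buyer price pb = 816/11; sellers receive ps = 816/11 − 15 = 651/11.
New quantity: q = 524 − 3(816/11) = 3316/11.
Buyer burden = 816/11 − 696/11 = 120/11; seller burden = 696/11 − 651/11 = 45/11.

Buyers bear 120/11, sellers bear 45/11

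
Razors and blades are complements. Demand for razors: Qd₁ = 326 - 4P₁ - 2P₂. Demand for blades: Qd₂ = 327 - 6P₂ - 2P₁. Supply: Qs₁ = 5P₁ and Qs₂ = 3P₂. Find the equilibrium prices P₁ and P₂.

P₁ = 2280/77, P₂ = 2291/77

Market 1: 326 - 4P₁ - 2P₂ = 5P₁ → 9P₁ + 2P₂ = 326.
Market 2: 9P₂ + 2P₁ = 327.
Eliminating P₂: 9×(1) − 2×(2) gives 77P₁ = 2280, so P₁ = 2280/77.
Back-substitute into (2): P₂ = (327 − 2×2280/77) / 9 = 2291/77.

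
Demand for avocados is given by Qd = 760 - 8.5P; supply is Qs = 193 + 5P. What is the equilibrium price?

P* = 42

Set Qd = Qs: 760 - 8.5P = 193 + 5P.
567 = 13.5P, so P* = 42.
Q* = 760 − 8.5(42) = 403.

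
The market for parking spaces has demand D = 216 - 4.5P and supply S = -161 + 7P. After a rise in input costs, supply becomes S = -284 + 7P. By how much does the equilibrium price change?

Original equilibrium: P* = 754/23, Q* = 1575/23.
New equilibrium: 216 - 4.5P = -284 + 7P, so 500 = 11.5P and P' = 1000/23; Q' = 216 − 4.5(1000/23) = 468/23.
Change in price: 1000/23 − 754/23 = 246/23.

ΔP = 246/23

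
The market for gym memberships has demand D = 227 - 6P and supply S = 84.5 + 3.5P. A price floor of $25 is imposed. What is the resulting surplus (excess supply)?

Equilibrium price would be P* = 15, so the floor at 25 binds.
At P = 25: D = 77, S = 172.
Surplus = 172 − 77 = 95.

Surplus = 95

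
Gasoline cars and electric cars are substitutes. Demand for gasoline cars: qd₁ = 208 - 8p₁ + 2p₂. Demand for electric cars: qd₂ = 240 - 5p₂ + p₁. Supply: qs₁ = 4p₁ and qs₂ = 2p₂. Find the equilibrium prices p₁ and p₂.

p₁ = 968/41, p₂ = 1544/41

Market 1: 208 - 8p₁ + 2p₂ = 4p₁ → 12p₁ - 2p₂ = 208.
Market 2: 7p₂ - p₁ = 240.
Eliminating p₂: 7×(1) + 2×(2) gives 82p₁ = 1936, so p₁ = 968/41.
Back-substitute into (2): p₂ = (240 + 1×968/41) / 7 = 1544/41.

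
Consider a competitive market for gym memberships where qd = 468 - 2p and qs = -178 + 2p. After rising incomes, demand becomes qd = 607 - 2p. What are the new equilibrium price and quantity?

Original equilibrium: p* = 161.5, q* = 145.
New equilibrium: 607 - 2p = -178 + 2p, so 785 = 4p and p' = 196.25; q' = 607 − 2(196.25) = 214.5.

p' = 196.25, q' = 214.5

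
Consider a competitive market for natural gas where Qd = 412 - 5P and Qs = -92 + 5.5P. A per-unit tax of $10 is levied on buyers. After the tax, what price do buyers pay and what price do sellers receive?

Pre-tax equilibrium: P* = 48, Q* = 172.
Tax on buyers shifts demand to Qd = 412 − 5(P + 10) = 362 - 5P.
362 - 5P = -92 + 5.5P gives seller price Ps = 908/21; buyers pay Pb = 908/21 + 10 = 1118/21.
New quantity: Q = 412 − 5(1118/21) = 3062/21.

Buyers pay 1118/21, sellers receive 908/21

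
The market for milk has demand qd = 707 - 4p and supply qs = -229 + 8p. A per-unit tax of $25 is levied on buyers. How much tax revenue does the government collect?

Tax revenue = 24625/3

Pre-tax equilibrium: p* = 78, q* = 395.
Tax on buyers shifts demand to qd = 707 − 4(p + 25) = 607 - 4p.
607 - 4p = -229 + 8p gives seller price ps = 209/3; buyers pay pb = 209/3 + 25 = 284/3.
New quantity: q = 707 − 4(284/3) = 985/3.
Revenue = 25 × 985/3 = 24625/3.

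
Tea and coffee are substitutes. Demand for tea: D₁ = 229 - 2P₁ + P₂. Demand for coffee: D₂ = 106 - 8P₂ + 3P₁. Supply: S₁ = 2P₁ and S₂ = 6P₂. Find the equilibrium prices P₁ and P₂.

P₁ = 3312/53, P₂ = 1111/53

Market 1: 229 - 2P₁ + P₂ = 2P₁ → 4P₁ - P₂ = 229.
Market 2: 14P₂ - 3P₁ = 106.
Eliminating P₂: 14×(1) + 1×(2) gives 53P₁ = 3312, so P₁ = 3312/53.
Back-substitute into (2): P₂ = (106 + 3×3312/53) / 14 = 1111/53.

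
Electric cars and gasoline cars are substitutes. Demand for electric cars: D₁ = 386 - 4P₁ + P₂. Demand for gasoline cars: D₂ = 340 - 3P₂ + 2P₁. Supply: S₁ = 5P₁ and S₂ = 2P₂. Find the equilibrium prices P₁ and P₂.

P₁ = 2270/43, P₂ = 3832/43

Market 1: 386 - 4P₁ + P₂ = 5P₁ → 9P₁ - P₂ = 386.
Market 2: 5P₂ - 2P₁ = 340.
Eliminating P₂: 5×(1) + 1×(2) gives 43P₁ = 2270, so P₁ = 2270/43.
Back-substitute into (2): P₂ = (340 + 2×2270/43) / 5 = 3832/43.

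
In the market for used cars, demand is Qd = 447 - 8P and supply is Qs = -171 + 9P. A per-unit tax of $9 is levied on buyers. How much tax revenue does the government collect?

Tax revenue = 18063/17

Pre-tax equilibrium: P* = 618/17, Q* = 2655/17.
Tax on buyers shifts demand to Qd = 447 − 8(P + 9) = 375 - 8P.
375 - 8P = -171 + 9P gives seller price Ps = 546/17; buyers pay Pb = 546/17 + 9 = 699/17.
New quantity: Q = 447 − 8(699/17) = 2007/17.
Revenue = 9 × 2007/17 = 18063/17.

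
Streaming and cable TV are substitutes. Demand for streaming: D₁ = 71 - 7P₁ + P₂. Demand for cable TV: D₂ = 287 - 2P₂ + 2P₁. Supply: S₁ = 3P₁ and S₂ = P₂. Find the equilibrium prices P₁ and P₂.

P₁ = 125/7, P₂ = 753/7

Market 1: 71 - 7P₁ + P₂ = 3P₁ → 10P₁ - P₂ = 71.
Market 2: 3P₂ - 2P₁ = 287.
Eliminating P₂: 3×(1) + 1×(2) gives 28P₁ = 500, so P₁ = 125/7.
Back-substitute into (2): P₂ = (287 + 2×125/7) / 3 = 753/7.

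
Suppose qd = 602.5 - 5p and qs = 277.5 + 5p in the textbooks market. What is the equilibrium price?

p* = 32.5

Set qd = qs: 602.5 - 5p = 277.5 + 5p.
325 = 10p, so p* = 32.5.
q* = 602.5 − 5(32.5) = 440.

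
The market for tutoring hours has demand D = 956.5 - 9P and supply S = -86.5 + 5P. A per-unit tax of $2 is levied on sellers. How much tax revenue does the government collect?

Pre-tax equilibrium: P* = 74.5, Q* = 286.
Tax on sellers shifts supply to S = -86.5 + 5(P − 2) = -96.5 + 5P.
956.5 - 9P = -96.5 + 5P gives buyer price Pb = 1053/14; sellers receive Ps = 1053/14 − 2 = 1025/14.
New quantity: Q = 956.5 − 9(1053/14) = 1957/7.
Revenue = 2 × 1957/7 = 3914/7.

Tax revenue = 3914/7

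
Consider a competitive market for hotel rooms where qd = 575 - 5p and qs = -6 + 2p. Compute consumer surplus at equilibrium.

Equilibrium: 575 - 5p = -6 + 2p gives p* = 83, q* = 160.
Demand choke price (qd = 0): p = 115.
CS = ½(115 − 83)(160) = 2560.

Consumer surplus = 2560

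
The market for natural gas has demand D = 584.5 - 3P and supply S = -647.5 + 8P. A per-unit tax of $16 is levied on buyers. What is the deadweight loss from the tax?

Deadweight loss = 3072/11

Pre-tax equilibrium: P* = 112, Q* = 248.5.
Tax on buyers shifts demand to D = 584.5 − 3(P + 16) = 536.5 - 3P.
536.5 - 3P = -647.5 + 8P gives seller price Ps = 1184/11; buyers pay Pb = 1184/11 + 16 = 1360/11.
New quantity: Q = 584.5 − 3(1360/11) = 4699/22.
DWL = ½ × 16 × (248.5 − 4699/22) = 3072/11.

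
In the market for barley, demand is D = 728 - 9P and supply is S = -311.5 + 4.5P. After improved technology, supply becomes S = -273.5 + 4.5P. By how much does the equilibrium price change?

Original equilibrium: P* = 77, Q* = 35.
New equilibrium: 728 - 9P = -273.5 + 4.5P, so 1001.5 = 13.5P and P' = 2003/27; Q' = 728 − 9(2003/27) = 181/3.
Change in price: 2003/27 − 77 = -76/27.

ΔP = -76/27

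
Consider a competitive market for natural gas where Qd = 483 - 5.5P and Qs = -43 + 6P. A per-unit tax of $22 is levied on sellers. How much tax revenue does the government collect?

Tax revenue = 85162/23

Pre-tax equilibrium: P* = 1052/23, Q* = 5323/23.
Tax on sellers shifts supply to Qs = -43 + 6(P − 22) = -175 + 6P.
483 - 5.5P = -175 + 6P gives buyer price Pb = 1316/23; sellers receive Ps = 1316/23 − 22 = 810/23.
New quantity: Q = 483 − 5.5(1316/23) = 3871/23.
Revenue = 22 × 3871/23 = 85162/23.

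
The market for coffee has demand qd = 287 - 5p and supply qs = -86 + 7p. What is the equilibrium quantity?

Set qd = qs: 287 - 5p = -86 + 7p.
373 = 12p, so p* = 373/12.
q* = 287 − 5(373/12) = 1579/12.

q* = 1579/12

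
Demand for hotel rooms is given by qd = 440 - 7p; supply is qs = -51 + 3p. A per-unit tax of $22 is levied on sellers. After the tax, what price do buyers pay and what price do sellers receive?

Buyers pay $55.7, sellers receive $33.7

Pre-tax equilibrium: p* = 49.1, q* = 96.3.
Tax on sellers shifts supply to qs = -51 + 3(p − 22) = -117 + 3p.
440 - 7p = -117 + 3p gives buyer price pb = 55.7; sellers receive ps = 55.7 − 22 = 33.7.
New quantity: q = 440 − 7(55.7) = 50.1.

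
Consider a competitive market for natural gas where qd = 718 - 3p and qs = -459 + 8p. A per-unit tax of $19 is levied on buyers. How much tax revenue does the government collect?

Tax revenue = 74309/11

Pre-tax equilibrium: p* = 107, q* = 397.
Tax on buyers shifts demand to qd = 718 − 3(p + 19) = 661 - 3p.
661 - 3p = -459 + 8p gives seller price ps = 1120/11; buyers pay pb = 1120/11 + 19 = 1329/11.
New quantity: q = 718 − 3(1329/11) = 3911/11.
Revenue = 19 × 3911/11 = 74309/11.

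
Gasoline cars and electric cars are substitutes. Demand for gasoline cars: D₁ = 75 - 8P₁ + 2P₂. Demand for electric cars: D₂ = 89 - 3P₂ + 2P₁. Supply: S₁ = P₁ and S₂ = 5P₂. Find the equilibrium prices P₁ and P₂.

Market 1: 75 - 8P₁ + 2P₂ = P₁ → 9P₁ - 2P₂ = 75.
Market 2: 8P₂ - 2P₁ = 89.
Eliminating P₂: 8×(1) + 2×(2) gives 68P₁ = 778, so P₁ = 389/34.
Back-substitute into (2): P₂ = (89 + 2×389/34) / 8 = 951/68.

P₁ = 389/34, P₂ = 951/68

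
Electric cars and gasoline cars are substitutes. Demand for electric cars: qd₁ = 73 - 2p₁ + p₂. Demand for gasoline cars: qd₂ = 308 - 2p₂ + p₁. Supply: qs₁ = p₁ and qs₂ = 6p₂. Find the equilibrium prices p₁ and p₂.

Market 1: 73 - 2p₁ + p₂ = p₁ → 3p₁ - p₂ = 73.
Market 2: 8p₂ - p₁ = 308.
Eliminating p₂: 8×(1) + 1×(2) gives 23p₁ = 892, so p₁ = 892/23.
Back-substitute into (2): p₂ = (308 + 1×892/23) / 8 = 997/23.

p₁ = 892/23, p₂ = 997/23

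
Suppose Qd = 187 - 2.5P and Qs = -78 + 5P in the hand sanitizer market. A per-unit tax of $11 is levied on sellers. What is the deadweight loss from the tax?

Pre-tax equilibrium: P* = 106/3, Q* = 296/3.
Tax on sellers shifts supply to Qs = -78 + 5(P − 11) = -133 + 5P.
187 - 2.5P = -133 + 5P gives buyer price Pb = 128/3; sellers receive Ps = 128/3 − 11 = 95/3.
New quantity: Q = 187 − 2.5(128/3) = 241/3.
DWL = ½ × 11 × (296/3 − 241/3) = 605/6.

Deadweight loss = 605/6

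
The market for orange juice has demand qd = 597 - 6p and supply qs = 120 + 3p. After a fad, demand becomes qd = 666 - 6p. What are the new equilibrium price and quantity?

Original equilibrium: p* = 53, q* = 279.
New equilibrium: 666 - 6p = 120 + 3p, so 546 = 9p and p' = 182/3; q' = 666 − 6(182/3) = 302.

p' = 182/3, q' = 302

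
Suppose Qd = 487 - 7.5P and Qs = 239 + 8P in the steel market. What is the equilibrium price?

P* = 16

Set Qd = Qs: 487 - 7.5P = 239 + 8P.
248 = 15.5P, so P* = 16.
Q* = 487 − 7.5(16) = 367.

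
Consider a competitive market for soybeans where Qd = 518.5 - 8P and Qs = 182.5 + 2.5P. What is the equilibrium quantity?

Set Qd = Qs: 518.5 - 8P = 182.5 + 2.5P.
336 = 10.5P, so P* = 32.
Q* = 518.5 − 8(32) = 262.5.

Q* = 262.5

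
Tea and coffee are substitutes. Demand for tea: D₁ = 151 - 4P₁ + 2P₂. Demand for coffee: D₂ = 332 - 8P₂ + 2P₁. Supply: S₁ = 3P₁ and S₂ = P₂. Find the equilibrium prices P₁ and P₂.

Market 1: 151 - 4P₁ + 2P₂ = 3P₁ → 7P₁ - 2P₂ = 151.
Market 2: 9P₂ - 2P₁ = 332.
Eliminating P₂: 9×(1) + 2×(2) gives 59P₁ = 2023, so P₁ = 2023/59.
Back-substitute into (2): P₂ = (332 + 2×2023/59) / 9 = 2626/59.

P₁ = 2023/59, P₂ = 2626/59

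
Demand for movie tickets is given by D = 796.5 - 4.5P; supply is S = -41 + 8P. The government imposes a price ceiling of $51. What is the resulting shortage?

Equilibrium price would be P* = 67, so the ceiling at 51 binds.
At P = 51: D = 796.5 − 4.5(51) = 567, S = -41 + 8(51) = 367.
Shortage = 567 − 367 = 200.

Shortage = 200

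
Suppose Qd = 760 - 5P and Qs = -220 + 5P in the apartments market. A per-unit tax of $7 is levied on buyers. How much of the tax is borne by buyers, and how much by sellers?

Pre-tax equilibrium: P* = 98, Q* = 270.
Tax on buyers shifts demand to Qd = 760 − 5(P + 7) = 725 - 5P.
725 - 5P = -220 + 5P gives seller price Ps = 94.5; buyers pay Pb = 94.5 + 7 = 101.5.
New quantity: Q = 760 − 5(101.5) = 252.5.
Buyer burden = 101.5 − 98 = 3.5; seller burden = 98 − 94.5 = 3.5.

Buyers bear $3.5, sellers bear $3.5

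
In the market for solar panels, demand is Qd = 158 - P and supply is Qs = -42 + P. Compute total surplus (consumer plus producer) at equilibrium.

Total surplus = 3364

Equilibrium: 158 - P = -42 + P gives P* = 100, Q* = 58.
Demand choke price: P = 158; supply starts at P = 42.
CS = ½(158 − 100)(58) = 1682; PS = ½(100 − 42)(58) = 1682.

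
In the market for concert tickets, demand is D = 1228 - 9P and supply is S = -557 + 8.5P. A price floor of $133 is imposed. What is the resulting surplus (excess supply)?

Equilibrium price would be P* = 102, so the floor at 133 binds.
At P = 133: D = 31, S = 573.5.
Surplus = 573.5 − 31 = 542.5.

Surplus = 542.5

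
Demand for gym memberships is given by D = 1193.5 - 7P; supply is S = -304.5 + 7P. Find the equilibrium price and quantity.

P* = 107, Q* = 444.5

Set D = S: 1193.5 - 7P = -304.5 + 7P.
1498 = 14P, so P* = 107.
Q* = 1193.5 − 7(107) = 444.5.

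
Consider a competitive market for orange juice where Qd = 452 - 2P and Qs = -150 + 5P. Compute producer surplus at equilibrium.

Equilibrium: 452 - 2P = -150 + 5P gives P* = 86, Q* = 280.
Supply starts at P = 30 (where Qs = 0).
PS = ½(86 − 30)(280) = 7840.

Producer surplus = 7840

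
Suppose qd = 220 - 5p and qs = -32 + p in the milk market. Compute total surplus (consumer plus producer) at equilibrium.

Total surplus = 60

Equilibrium: 220 - 5p = -32 + p gives p* = 42, q* = 10.
Demand choke price: p = 44; supply starts at p = 32.
CS = ½(44 − 42)(10) = 10; PS = ½(42 − 32)(10) = 50.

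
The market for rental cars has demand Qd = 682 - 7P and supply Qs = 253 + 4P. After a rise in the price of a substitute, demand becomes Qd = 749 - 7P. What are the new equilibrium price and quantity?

Original equilibrium: P* = 39, Q* = 409.
New equilibrium: 749 - 7P = 253 + 4P, so 496 = 11P and P' = 496/11; Q' = 749 − 7(496/11) = 4767/11.

P' = 496/11, Q' = 4767/11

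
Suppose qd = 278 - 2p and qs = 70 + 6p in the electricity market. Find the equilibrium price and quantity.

p* = 26, q* = 226

Set qd = qs: 278 - 2p = 70 + 6p.
208 = 8p, so p* = 26.
q* = 278 − 2(26) = 226.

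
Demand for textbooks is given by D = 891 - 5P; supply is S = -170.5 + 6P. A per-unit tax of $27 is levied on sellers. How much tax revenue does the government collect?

Pre-tax equilibrium: P* = 96.5, Q* = 408.5.
Tax on sellers shifts supply to S = -170.5 + 6(P − 27) = -332.5 + 6P.
891 - 5P = -332.5 + 6P gives buyer price Pb = 2447/22; sellers receive Ps = 2447/22 − 27 = 1853/22.
New quantity: Q = 891 − 5(2447/22) = 7367/22.
Revenue = 27 × 7367/22 = 198909/22.

Tax revenue = 198909/22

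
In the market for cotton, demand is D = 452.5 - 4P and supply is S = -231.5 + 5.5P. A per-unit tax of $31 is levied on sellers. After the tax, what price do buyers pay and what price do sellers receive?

Buyers pay 1709/19, sellers receive 1120/19

Pre-tax equilibrium: P* = 72, Q* = 164.5.
Tax on sellers shifts supply to S = -231.5 + 5.5(P − 31) = -402 + 5.5P.
452.5 - 4P = -402 + 5.5P gives buyer price Pb = 1709/19; sellers receive Ps = 1709/19 − 31 = 1120/19.
New quantity: Q = 452.5 − 4(1709/19) = 3523/38.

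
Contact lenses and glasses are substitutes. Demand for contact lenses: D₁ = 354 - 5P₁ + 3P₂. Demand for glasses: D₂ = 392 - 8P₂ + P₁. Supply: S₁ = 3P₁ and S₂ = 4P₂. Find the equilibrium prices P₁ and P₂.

Market 1: 354 - 5P₁ + 3P₂ = 3P₁ → 8P₁ - 3P₂ = 354.
Market 2: 12P₂ - P₁ = 392.
Eliminating P₂: 12×(1) + 3×(2) gives 93P₁ = 5424, so P₁ = 1808/31.
Back-substitute into (2): P₂ = (392 + 1×1808/31) / 12 = 3490/93.

P₁ = 1808/31, P₂ = 3490/93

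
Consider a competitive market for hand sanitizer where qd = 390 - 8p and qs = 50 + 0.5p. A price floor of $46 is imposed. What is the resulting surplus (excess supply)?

Surplus = 51

Equilibrium price would be p* = 40, so the floor at 46 binds.
At p = 46: qd = 22, qs = 73.
Surplus = 73 − 22 = 51.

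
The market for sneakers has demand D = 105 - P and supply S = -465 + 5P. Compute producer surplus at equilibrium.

Equilibrium: 105 - P = -465 + 5P gives P* = 95, Q* = 10.
Supply starts at P = 93 (where S = 0).
PS = ½(95 − 93)(10) = 10.

Producer surplus = 10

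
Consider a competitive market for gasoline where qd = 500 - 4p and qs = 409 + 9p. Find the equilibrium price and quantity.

Set qd = qs: 500 - 4p = 409 + 9p.
91 = 13p, so p* = 7.
q* = 500 − 4(7) = 472.

p* = 7, q* = 472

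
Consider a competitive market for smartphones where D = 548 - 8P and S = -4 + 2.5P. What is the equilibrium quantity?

Set D = S: 548 - 8P = -4 + 2.5P.
552 = 10.5P, so P* = 368/7.
Q* = 548 − 8(368/7) = 892/7.

Q* = 892/7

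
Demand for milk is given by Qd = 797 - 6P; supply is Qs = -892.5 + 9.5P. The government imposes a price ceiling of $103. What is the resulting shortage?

Shortage = 93

Equilibrium price would be P* = 109, so the ceiling at 103 binds.
At P = 103: Qd = 797 − 6(103) = 179, Qs = -892.5 + 9.5(103) = 86.
Shortage = 179 − 86 = 93.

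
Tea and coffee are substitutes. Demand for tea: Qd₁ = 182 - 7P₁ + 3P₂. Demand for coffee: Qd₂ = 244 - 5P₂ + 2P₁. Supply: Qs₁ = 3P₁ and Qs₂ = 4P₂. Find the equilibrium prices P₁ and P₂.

P₁ = 395/14, P₂ = 701/21

Market 1: 182 - 7P₁ + 3P₂ = 3P₁ → 10P₁ - 3P₂ = 182.
Market 2: 9P₂ - 2P₁ = 244.
Eliminating P₂: 9×(1) + 3×(2) gives 84P₁ = 2370, so P₁ = 395/14.
Back-substitute into (2): P₂ = (244 + 2×395/14) / 9 = 701/21.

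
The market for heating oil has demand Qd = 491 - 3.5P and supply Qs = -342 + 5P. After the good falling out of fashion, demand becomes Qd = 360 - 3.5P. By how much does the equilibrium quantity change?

Original equilibrium: P* = 98, Q* = 148.
New equilibrium: 360 - 3.5P = -342 + 5P, so 702 = 8.5P and P' = 1404/17; Q' = 360 − 3.5(1404/17) = 1206/17.
Change in quantity: 1206/17 − 148 = -1310/17.

ΔQ = -1310/17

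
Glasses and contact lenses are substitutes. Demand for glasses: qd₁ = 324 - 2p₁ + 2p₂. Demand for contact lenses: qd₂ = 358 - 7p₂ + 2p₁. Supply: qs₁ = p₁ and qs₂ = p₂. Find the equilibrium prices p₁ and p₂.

p₁ = 165.4, p₂ = 86.1

Market 1: 324 - 2p₁ + 2p₂ = p₁ → 3p₁ - 2p₂ = 324.
Market 2: 8p₂ - 2p₁ = 358.
Eliminating p₂: 8×(1) + 2×(2) gives 20p₁ = 3308, so p₁ = 165.4.
Back-substitute into (2): p₂ = (358 + 2×165.4) / 8 = 86.1.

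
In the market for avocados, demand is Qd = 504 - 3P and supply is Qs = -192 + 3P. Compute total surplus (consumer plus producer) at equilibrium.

Total surplus = 8112

Equilibrium: 504 - 3P = -192 + 3P gives P* = 116, Q* = 156.
Demand choke price: P = 168; supply starts at P = 64.
CS = ½(168 − 116)(156) = 4056; PS = ½(116 − 64)(156) = 4056.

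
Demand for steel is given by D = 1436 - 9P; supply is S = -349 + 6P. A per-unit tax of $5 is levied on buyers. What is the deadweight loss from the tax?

Pre-tax equilibrium: P* = 119, Q* = 365.
Tax on buyers shifts demand to D = 1436 − 9(P + 5) = 1391 - 9P.
1391 - 9P = -349 + 6P gives seller price Ps = 116; buyers pay Pb = 116 + 5 = 121.
New quantity: Q = 1436 − 9(121) = 347.
DWL = ½ × 5 × (365 − 347) = 45.

Deadweight loss = 45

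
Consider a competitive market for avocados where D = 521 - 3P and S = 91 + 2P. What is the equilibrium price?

Set D = S: 521 - 3P = 91 + 2P.
430 = 5P, so P* = 86.
Q* = 521 − 3(86) = 263.

P* = 86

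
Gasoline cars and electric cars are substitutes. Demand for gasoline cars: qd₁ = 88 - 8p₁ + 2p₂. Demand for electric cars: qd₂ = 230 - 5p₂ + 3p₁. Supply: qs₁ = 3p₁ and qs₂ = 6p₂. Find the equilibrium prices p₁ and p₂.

Market 1: 88 - 8p₁ + 2p₂ = 3p₁ → 11p₁ - 2p₂ = 88.
Market 2: 11p₂ - 3p₁ = 230.
Eliminating p₂: 11×(1) + 2×(2) gives 115p₁ = 1428, so p₁ = 1428/115.
Back-substitute into (2): p₂ = (230 + 3×1428/115) / 11 = 2794/115.

p₁ = 1428/115, p₂ = 2794/115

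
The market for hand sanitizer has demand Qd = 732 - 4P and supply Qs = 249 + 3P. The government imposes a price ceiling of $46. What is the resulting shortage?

Shortage = 161

Equilibrium price would be P* = 69, so the ceiling at 46 binds.
At P = 46: Qd = 732 − 4(46) = 548, Qs = 249 + 3(46) = 387.
Shortage = 548 − 387 = 161.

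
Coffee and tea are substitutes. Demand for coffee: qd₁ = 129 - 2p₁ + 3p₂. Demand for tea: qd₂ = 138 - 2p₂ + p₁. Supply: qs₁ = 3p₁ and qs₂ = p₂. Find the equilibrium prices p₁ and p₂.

Market 1: 129 - 2p₁ + 3p₂ = 3p₁ → 5p₁ - 3p₂ = 129.
Market 2: 3p₂ - p₁ = 138.
Eliminating p₂: 3×(1) + 3×(2) gives 12p₁ = 801, so p₁ = 66.75.
Back-substitute into (2): p₂ = (138 + 1×66.75) / 3 = 68.25.

p₁ = 66.75, p₂ = 68.25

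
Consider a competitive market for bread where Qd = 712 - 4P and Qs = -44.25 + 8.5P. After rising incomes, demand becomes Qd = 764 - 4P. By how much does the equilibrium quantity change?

ΔQ = 35.36

Original equilibrium: P* = 60.5, Q* = 470.
New equilibrium: 764 - 4P = -44.25 + 8.5P, so 808.25 = 12.5P and P' = 64.66; Q' = 764 − 4(64.66) = 505.36.
Change in quantity: 505.36 − 470 = 35.36.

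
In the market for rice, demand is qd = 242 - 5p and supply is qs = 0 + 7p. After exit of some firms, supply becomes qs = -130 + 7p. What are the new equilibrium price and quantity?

Original equilibrium: p* = 121/6, q* = 847/6.
New equilibrium: 242 - 5p = -130 + 7p, so 372 = 12p and p' = 31; q' = 242 − 5(31) = 87.

p' = 31, q' = 87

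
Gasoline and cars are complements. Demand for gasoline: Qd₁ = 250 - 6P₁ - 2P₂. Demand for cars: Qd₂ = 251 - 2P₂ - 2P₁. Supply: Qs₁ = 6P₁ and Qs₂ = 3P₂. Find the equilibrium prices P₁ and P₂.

P₁ = 187/14, P₂ = 314/7

Market 1: 250 - 6P₁ - 2P₂ = 6P₁ → 12P₁ + 2P₂ = 250.
Market 2: 5P₂ + 2P₁ = 251.
Eliminating P₂: 5×(1) − 2×(2) gives 56P₁ = 748, so P₁ = 187/14.
Back-substitute into (2): P₂ = (251 − 2×187/14) / 5 = 314/7.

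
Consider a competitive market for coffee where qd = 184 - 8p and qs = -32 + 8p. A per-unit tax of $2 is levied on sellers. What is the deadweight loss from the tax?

Pre-tax equilibrium: p* = 13.5, q* = 76.
Tax on sellers shifts supply to qs = -32 + 8(p − 2) = -48 + 8p.
184 - 8p = -48 + 8p gives buyer price pb = 14.5; sellers receive ps = 14.5 − 2 = 12.5.
New quantity: q = 184 − 8(14.5) = 68.
DWL = ½ × 2 × (76 − 68) = 8.

Deadweight loss = 8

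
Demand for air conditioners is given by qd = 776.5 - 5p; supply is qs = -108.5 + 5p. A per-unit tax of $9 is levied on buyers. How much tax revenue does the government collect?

Tax revenue = 2803.5

Pre-tax equilibrium: p* = 88.5, q* = 334.
Tax on buyers shifts demand to qd = 776.5 − 5(p + 9) = 731.5 - 5p.
731.5 - 5p = -108.5 + 5p gives seller price ps = 84; buyers pay pb = 84 + 9 = 93.
New quantity: q = 776.5 − 5(93) = 311.5.
Revenue = 9 × 311.5 = 2803.5.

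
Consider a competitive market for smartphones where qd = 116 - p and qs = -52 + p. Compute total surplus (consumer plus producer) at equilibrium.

Equilibrium: 116 - p = -52 + p gives p* = 84, q* = 32.
Demand choke price: p = 116; supply starts at p = 52.
CS = ½(116 − 84)(32) = 512; PS = ½(84 − 52)(32) = 512.

Total surplus = 1024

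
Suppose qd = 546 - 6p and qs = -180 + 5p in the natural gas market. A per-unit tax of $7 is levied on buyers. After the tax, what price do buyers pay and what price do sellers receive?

Pre-tax equilibrium: p* = 66, q* = 150.
Tax on buyers shifts demand to qd = 546 − 6(p + 7) = 504 - 6p.
504 - 6p = -180 + 5p gives seller price ps = 684/11; buyers pay pb = 684/11 + 7 = 761/11.
New quantity: q = 546 − 6(761/11) = 1440/11.

Buyers pay 761/11, sellers receive 684/11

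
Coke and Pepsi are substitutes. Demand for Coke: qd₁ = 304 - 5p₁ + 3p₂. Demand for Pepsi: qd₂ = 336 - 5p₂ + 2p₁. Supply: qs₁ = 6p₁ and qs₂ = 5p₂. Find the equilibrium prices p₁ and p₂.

p₁ = 506/13, p₂ = 538/13

Market 1: 304 - 5p₁ + 3p₂ = 6p₁ → 11p₁ - 3p₂ = 304.
Market 2: 10p₂ - 2p₁ = 336.
Eliminating p₂: 10×(1) + 3×(2) gives 104p₁ = 4048, so p₁ = 506/13.
Back-substitute into (2): p₂ = (336 + 2×506/13) / 10 = 538/13.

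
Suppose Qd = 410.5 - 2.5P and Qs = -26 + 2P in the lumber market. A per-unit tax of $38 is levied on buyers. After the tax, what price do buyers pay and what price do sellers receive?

Buyers pay 1025/9, sellers receive 683/9

Pre-tax equilibrium: P* = 97, Q* = 168.
Tax on buyers shifts demand to Qd = 410.5 − 2.5(P + 38) = 315.5 - 2.5P.
315.5 - 2.5P = -26 + 2P gives seller price Ps = 683/9; buyers pay Pb = 683/9 + 38 = 1025/9.
New quantity: Q = 410.5 − 2.5(1025/9) = 1132/9.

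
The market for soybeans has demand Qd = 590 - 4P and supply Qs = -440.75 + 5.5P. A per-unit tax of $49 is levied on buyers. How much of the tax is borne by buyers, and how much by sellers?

Buyers bear 539/19, sellers bear 392/19

Pre-tax equilibrium: P* = 108.5, Q* = 156.
Tax on buyers shifts demand to Qd = 590 − 4(P + 49) = 394 - 4P.
394 - 4P = -440.75 + 5.5P gives seller price Ps = 3339/38; buyers pay Pb = 3339/38 + 49 = 5201/38.
New quantity: Q = 590 − 4(5201/38) = 808/19.
Buyer burden = 5201/38 − 108.5 = 539/19; seller burden = 108.5 − 3339/38 = 392/19.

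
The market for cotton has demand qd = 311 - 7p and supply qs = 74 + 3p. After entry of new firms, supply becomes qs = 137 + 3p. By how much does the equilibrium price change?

Δp = -6.3

Original equilibrium: p* = 23.7, q* = 145.1.
New equilibrium: 311 - 7p = 137 + 3p, so 174 = 10p and p' = 17.4; q' = 311 − 7(17.4) = 189.2.
Change in price: 17.4 − 23.7 = -6.3.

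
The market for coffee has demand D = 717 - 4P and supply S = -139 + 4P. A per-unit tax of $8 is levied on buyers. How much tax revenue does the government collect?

Pre-tax equilibrium: P* = 107, Q* = 289.
Tax on buyers shifts demand to D = 717 − 4(P + 8) = 685 - 4P.
685 - 4P = -139 + 4P gives seller price Ps = 103; buyers pay Pb = 103 + 8 = 111.
New quantity: Q = 717 − 4(111) = 273.
Revenue = 8 × 273 = 2184.

Tax revenue = 2184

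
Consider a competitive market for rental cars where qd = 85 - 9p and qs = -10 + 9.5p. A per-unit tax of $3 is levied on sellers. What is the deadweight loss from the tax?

Deadweight loss = 1539/74

Pre-tax equilibrium: p* = 190/37, q* = 1435/37.
Tax on sellers shifts supply to qs = -10 + 9.5(p − 3) = -38.5 + 9.5p.
85 - 9p = -38.5 + 9.5p gives buyer price pb = 247/37; sellers receive ps = 247/37 − 3 = 136/37.
New quantity: q = 85 − 9(247/37) = 922/37.
DWL = ½ × 3 × (1435/37 − 922/37) = 1539/74.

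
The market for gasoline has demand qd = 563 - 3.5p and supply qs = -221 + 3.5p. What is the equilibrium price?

p* = 112

Set qd = qs: 563 - 3.5p = -221 + 3.5p.
784 = 7p, so p* = 112.
q* = 563 − 3.5(112) = 171.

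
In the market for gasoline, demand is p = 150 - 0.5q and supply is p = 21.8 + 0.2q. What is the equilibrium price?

Set the two price expressions equal: 150 - 0.5q = 21.8 + 0.2q.
128.2 = 0.7q, so q* = 1282/7.
p* = 150 − (0.5)(1282/7) = 409/7.

p* = 409/7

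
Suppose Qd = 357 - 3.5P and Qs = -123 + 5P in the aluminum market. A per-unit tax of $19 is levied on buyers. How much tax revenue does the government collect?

Tax revenue = 38836/17

Pre-tax equilibrium: P* = 960/17, Q* = 2709/17.
Tax on buyers shifts demand to Qd = 357 − 3.5(P + 19) = 290.5 - 3.5P.
290.5 - 3.5P = -123 + 5P gives seller price Ps = 827/17; buyers pay Pb = 827/17 + 19 = 1150/17.
New quantity: Q = 357 − 3.5(1150/17) = 2044/17.
Revenue = 19 × 2044/17 = 38836/17.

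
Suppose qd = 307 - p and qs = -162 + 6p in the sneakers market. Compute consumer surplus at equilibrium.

Equilibrium: 307 - p = -162 + 6p gives p* = 67, q* = 240.
Demand choke price (qd = 0): p = 307.
CS = ½(307 − 67)(240) = 28800.

Consumer surplus = 28800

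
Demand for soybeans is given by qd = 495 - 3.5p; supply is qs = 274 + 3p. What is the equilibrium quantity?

q* = 376

Set qd = qs: 495 - 3.5p = 274 + 3p.
221 = 6.5p, so p* = 34.
q* = 495 − 3.5(34) = 376.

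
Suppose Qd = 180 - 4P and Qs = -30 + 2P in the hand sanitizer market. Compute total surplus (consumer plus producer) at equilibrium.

Total surplus = 600

Equilibrium: 180 - 4P = -30 + 2P gives P* = 35, Q* = 40.
Demand choke price: P = 45; supply starts at P = 15.
CS = ½(45 − 35)(40) = 200; PS = ½(35 − 15)(40) = 400.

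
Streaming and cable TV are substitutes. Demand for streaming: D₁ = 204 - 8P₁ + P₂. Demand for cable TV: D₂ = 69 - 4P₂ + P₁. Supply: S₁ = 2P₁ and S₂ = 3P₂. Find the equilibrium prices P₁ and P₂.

Market 1: 204 - 8P₁ + P₂ = 2P₁ → 10P₁ - P₂ = 204.
Market 2: 7P₂ - P₁ = 69.
Eliminating P₂: 7×(1) + 1×(2) gives 69P₁ = 1497, so P₁ = 499/23.
Back-substitute into (2): P₂ = (69 + 1×499/23) / 7 = 298/23.

P₁ = 499/23, P₂ = 298/23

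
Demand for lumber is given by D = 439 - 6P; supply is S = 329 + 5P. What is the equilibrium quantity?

Set D = S: 439 - 6P = 329 + 5P.
110 = 11P, so P* = 10.
Q* = 439 − 6(10) = 379.

Q* = 379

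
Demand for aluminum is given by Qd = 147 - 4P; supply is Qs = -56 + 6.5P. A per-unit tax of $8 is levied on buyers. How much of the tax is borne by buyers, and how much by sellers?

Buyers bear 104/21, sellers bear 64/21

Pre-tax equilibrium: P* = 58/3, Q* = 209/3.
Tax on buyers shifts demand to Qd = 147 − 4(P + 8) = 115 - 4P.
115 - 4P = -56 + 6.5P gives seller price Ps = 114/7; buyers pay Pb = 114/7 + 8 = 170/7.
New quantity: Q = 147 − 4(170/7) = 349/7.
Buyer burden = 170/7 − 58/3 = 104/21; seller burden = 58/3 − 114/7 = 64/21.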